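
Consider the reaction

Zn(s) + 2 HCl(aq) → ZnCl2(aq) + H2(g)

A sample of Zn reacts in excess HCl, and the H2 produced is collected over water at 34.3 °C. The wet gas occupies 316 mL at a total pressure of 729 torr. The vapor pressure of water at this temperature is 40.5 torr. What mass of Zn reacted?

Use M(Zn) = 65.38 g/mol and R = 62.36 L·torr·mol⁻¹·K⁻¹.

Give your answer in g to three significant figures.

P(H2) = 729 − 40.5 = 688.5 torr
n(H2) = PV/RT = (688.5 × 0.3160) / (62.36 × 307.45) = 0.01135 mol
n(Zn) = (1/1) × 0.01135 = 0.01135 mol
m(Zn) = 0.01135 × 65.38 = 0.7421 g

0.742 g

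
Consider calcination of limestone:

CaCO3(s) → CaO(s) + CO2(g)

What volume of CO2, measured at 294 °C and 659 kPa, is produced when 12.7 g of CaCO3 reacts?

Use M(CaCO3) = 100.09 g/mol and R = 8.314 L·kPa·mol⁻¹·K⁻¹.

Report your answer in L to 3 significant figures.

n(CaCO3) = 12.70 / 100.09 = 0.1269 mol
n(CO2) = (1/1) × 0.1269 = 0.1269 mol
V = nRT/P = 0.1269 × 8.314 × 567.15 / 659 = 0.9080 L

0.908 L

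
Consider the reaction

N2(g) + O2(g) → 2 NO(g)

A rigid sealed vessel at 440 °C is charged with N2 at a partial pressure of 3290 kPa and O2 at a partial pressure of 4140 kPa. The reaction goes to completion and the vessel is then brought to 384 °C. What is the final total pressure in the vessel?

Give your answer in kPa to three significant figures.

6850 kPa

With V and T fixed, P_i ∝ n_i, so the mole ratios apply directly to partial pressures at 440 °C.
P(O2) required for 3290 kPa of N2 = (1/1) × 3290 = 3290 kPa; available 4140 kPa, so N2 is limiting.
P(O2) remaining = 4140 − (1/1) × 3290 = 850.0 kPa
P(gaseous products) = (2)/1 × 3290 = 6580 kPa
P_total at 440 °C = 850.0 + 6580 = 7430 kPa
Scaling to 384 °C: P = 7430 × 657.15/713.15 = 6847 kPa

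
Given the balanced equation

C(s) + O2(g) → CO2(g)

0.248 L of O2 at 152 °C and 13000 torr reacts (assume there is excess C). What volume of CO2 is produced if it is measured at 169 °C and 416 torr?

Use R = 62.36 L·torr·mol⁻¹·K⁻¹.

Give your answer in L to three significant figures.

8.06 L

n(O2) = PV/RT = (13000 × 0.248) / (62.36 × 425.15) = 0.1216 mol
n(CO2) = (1/1) × 0.1216 = 0.1216 mol
V = nRT/P = 0.1216 × 62.36 × 442.15 / 416 = 8.060 L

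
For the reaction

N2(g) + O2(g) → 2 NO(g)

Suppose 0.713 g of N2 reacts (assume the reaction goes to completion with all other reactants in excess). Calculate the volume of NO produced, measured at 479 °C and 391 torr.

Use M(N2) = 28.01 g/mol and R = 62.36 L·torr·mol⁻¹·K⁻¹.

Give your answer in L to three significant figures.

6.11 L

n(N2) = 0.7130 / 28.01 = 0.02546 mol
n(NO) = (2/1) × 0.02546 = 0.05092 mol
V = nRT/P = 0.05092 × 62.36 × 752.15 / 391 = 6.108 L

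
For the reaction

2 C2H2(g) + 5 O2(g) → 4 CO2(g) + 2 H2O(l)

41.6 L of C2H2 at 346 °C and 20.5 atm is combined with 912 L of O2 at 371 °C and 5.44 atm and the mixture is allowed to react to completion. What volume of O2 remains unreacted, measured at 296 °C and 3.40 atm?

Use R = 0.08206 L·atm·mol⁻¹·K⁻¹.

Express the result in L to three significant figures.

n(C2H2) = PV/RT = (20.5 × 41.6) / (0.08206 × 619.15) = 16.78 mol
n(O2) = PV/RT = (5.44 × 912) / (0.08206 × 644.15) = 93.86 mol
For 16.78 mol C2H2, stoichiometry requires (5/2) × 16.78 = 41.95 mol O2; 93.86 mol is available, so C2H2 is limiting.
n(O2) consumed = (5/2) × 16.78 = 41.95 mol; remaining = 93.86 − 41.95 = 51.91 mol
V(O2) = nRT/P = 51.91 × 0.08206 × 569.15 / 3.40 = 713.1 L

713 L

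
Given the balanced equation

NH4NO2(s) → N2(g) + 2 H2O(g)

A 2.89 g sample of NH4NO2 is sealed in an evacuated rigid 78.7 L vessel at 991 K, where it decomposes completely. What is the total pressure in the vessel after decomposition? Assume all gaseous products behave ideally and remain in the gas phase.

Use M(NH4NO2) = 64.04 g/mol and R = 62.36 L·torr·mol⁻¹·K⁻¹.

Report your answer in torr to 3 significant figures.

106 torr

n(NH4NO2) = 2.89 / 64.04 = 0.04513 mol
n(gas produced) = (3/1) × 0.04513 = 0.1354 mol
P = nRT/V = 0.1354 × 62.36 × 991 / 78.7 = 106.3 torr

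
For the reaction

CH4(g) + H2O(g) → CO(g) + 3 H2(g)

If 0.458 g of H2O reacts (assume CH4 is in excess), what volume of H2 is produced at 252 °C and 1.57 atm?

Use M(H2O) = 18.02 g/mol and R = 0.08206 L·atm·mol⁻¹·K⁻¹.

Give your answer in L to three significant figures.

n(H2O) = 0.4580 / 18.02 = 0.02542 mol
n(H2) = (3/1) × 0.02542 = 0.07626 mol
V = nRT/P = 0.07626 × 0.08206 × 525.15 / 1.57 = 2.093 L

2.09 L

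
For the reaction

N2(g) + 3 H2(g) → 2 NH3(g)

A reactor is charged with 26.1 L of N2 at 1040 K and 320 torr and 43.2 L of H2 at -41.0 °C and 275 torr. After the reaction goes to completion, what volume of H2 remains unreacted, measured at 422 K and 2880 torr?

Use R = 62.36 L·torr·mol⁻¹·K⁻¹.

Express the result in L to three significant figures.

3.97 L

n(N2) = PV/RT = (320 × 26.1) / (62.36 × 1040) = 0.1288 mol
n(H2) = PV/RT = (275 × 43.2) / (62.36 × 232.15) = 0.8206 mol
For 0.1288 mol N2, stoichiometry requires (3/1) × 0.1288 = 0.3864 mol H2; 0.8206 mol is available, so N2 is limiting.
n(H2) consumed = (3/1) × 0.1288 = 0.3864 mol; remaining = 0.8206 − 0.3864 = 0.4342 mol
V(H2) = nRT/P = 0.4342 × 62.36 × 422 / 2880 = 3.967 L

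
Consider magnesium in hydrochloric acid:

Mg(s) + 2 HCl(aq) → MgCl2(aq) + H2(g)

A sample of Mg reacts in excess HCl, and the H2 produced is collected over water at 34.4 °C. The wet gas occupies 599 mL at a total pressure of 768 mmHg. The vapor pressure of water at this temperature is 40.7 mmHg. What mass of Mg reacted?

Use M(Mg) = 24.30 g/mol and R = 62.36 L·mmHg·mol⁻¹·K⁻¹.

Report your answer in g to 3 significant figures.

P(H2) = 768 − 40.7 = 727.3 mmHg
n(H2) = PV/RT = (727.3 × 0.5990) / (62.36 × 307.55) = 0.02272 mol
n(Mg) = (1/1) × 0.02272 = 0.02272 mol
m(Mg) = 0.02272 × 24.30 = 0.5521 g

0.552 g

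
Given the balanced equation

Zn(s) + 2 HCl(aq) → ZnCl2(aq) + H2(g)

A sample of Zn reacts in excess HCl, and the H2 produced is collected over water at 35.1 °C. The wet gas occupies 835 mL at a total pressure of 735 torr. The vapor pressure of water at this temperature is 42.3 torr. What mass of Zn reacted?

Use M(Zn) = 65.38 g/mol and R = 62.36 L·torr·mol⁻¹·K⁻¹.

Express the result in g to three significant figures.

1.97 g

P(H2) = 735 − 42.3 = 692.7 torr
n(H2) = PV/RT = (692.7 × 0.8350) / (62.36 × 308.25) = 0.03009 mol
n(Zn) = (1/1) × 0.03009 = 0.03009 mol
m(Zn) = 0.03009 × 65.38 = 1.967 g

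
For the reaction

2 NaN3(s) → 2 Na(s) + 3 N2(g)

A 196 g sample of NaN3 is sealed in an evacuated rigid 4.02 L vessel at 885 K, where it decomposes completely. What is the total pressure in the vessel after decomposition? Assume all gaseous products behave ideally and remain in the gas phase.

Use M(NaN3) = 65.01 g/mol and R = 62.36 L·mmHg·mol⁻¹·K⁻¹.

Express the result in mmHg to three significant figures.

62100 mmHg

n(NaN3) = 196 / 65.01 = 3.015 mol
n(gas produced) = (3/2) × 3.015 = 4.522 mol
P = nRT/V = 4.522 × 62.36 × 885 / 4.02 = 62080 mmHg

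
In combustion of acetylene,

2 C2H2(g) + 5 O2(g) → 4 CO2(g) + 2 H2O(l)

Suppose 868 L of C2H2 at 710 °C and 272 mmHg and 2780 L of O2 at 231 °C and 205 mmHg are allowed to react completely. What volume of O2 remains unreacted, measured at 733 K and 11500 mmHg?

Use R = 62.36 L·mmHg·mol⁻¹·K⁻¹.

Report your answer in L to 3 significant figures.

33.8 L

n(C2H2) = PV/RT = (272 × 868) / (62.36 × 983.15) = 3.851 mol
n(O2) = PV/RT = (205 × 2780) / (62.36 × 504.15) = 18.13 mol
For 3.851 mol C2H2, stoichiometry requires (5/2) × 3.851 = 9.627 mol O2; 18.13 mol is available, so C2H2 is limiting.
n(O2) consumed = (5/2) × 3.851 = 9.627 mol; remaining = 18.13 − 9.627 = 8.503 mol
V(O2) = nRT/P = 8.503 × 62.36 × 733 / 11500 = 33.80 L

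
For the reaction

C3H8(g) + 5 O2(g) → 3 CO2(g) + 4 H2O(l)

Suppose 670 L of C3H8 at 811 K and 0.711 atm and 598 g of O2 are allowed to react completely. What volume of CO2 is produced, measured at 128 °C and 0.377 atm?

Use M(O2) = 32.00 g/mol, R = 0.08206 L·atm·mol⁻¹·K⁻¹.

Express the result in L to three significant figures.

979 L

n(C3H8) = PV/RT = (0.711 × 670) / (0.08206 × 811) = 7.158 mol
n(O2) = 598 / 32.00 = 18.69 mol
For 7.158 mol C3H8, stoichiometry requires (5/1) × 7.158 = 35.79 mol O2; 18.69 mol is available, so O2 is limiting.
n(CO2) = (3/5) × 18.69 = 11.21 mol
V(CO2) = nRT/P = 11.21 × 0.08206 × 401.15 / 0.377 = 978.8 L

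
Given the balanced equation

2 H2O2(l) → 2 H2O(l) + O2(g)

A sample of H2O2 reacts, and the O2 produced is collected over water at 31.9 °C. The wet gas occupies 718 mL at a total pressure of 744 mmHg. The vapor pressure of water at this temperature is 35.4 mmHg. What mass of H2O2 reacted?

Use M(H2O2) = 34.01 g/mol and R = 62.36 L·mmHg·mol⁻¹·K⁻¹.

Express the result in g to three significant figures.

P(O2) = 744 − 35.4 = 708.6 mmHg
n(O2) = PV/RT = (708.6 × 0.7180) / (62.36 × 305.05) = 0.02675 mol
n(H2O2) = (2/1) × 0.02675 = 0.05350 mol
m(H2O2) = 0.05350 × 34.01 = 1.820 g

1.82 g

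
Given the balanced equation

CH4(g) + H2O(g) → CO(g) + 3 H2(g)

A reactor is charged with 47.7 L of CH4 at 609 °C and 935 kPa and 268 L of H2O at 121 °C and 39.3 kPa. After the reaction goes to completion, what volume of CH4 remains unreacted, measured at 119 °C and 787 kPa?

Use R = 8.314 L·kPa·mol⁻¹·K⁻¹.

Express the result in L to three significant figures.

n(CH4) = PV/RT = (935 × 47.7) / (8.314 × 882.15) = 6.081 mol
n(H2O) = PV/RT = (39.3 × 268) / (8.314 × 394.15) = 3.214 mol
For 6.081 mol CH4, stoichiometry requires (1/1) × 6.081 = 6.081 mol H2O; 3.214 mol is available, so H2O is limiting.
n(CH4) consumed = (1/1) × 3.214 = 3.214 mol; remaining = 6.081 − 3.214 = 2.867 mol
V(CH4) = nRT/P = 2.867 × 8.314 × 392.15 / 787 = 11.88 L

11.9 L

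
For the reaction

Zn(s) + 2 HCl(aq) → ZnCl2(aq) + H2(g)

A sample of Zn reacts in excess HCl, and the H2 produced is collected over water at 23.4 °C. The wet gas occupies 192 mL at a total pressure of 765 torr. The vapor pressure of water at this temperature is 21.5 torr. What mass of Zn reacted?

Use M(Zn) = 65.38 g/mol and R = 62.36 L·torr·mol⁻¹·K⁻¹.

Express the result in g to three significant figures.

P(H2) = 765 − 21.5 = 743.5 torr
n(H2) = PV/RT = (743.5 × 0.1920) / (62.36 × 296.55) = 0.007719 mol
n(Zn) = (1/1) × 0.007719 = 0.007719 mol
m(Zn) = 0.007719 × 65.38 = 0.5047 g

0.505 g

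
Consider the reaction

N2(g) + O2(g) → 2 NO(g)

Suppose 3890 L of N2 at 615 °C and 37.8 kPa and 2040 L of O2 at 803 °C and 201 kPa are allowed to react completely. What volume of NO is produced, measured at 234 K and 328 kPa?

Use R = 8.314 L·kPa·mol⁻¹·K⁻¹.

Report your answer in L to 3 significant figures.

236 L

n(N2) = PV/RT = (37.8 × 3890) / (8.314 × 888.15) = 19.91 mol
n(O2) = PV/RT = (201 × 2040) / (8.314 × 1076.15) = 45.83 mol
For 19.91 mol N2, stoichiometry requires (1/1) × 19.91 = 19.91 mol O2; 45.83 mol is available, so N2 is limiting.
n(NO) = (2/1) × 19.91 = 39.82 mol
V(NO) = nRT/P = 39.82 × 8.314 × 234 / 328 = 236.2 L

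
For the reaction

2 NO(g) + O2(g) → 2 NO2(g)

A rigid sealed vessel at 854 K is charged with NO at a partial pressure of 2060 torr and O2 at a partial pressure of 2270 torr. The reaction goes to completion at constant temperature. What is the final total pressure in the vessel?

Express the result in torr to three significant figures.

3300 torr

With V and T fixed, P_i ∝ n_i, so the mole ratios apply directly to partial pressures at 854 K.
P(O2) required for 2060 torr of NO = (1/2) × 2060 = 1030 torr; available 2270 torr, so NO is limiting.
P(O2) remaining = 2270 − (1/2) × 2060 = 1240 torr
P(gaseous products) = (2)/2 × 2060 = 2060 torr
P_total at 854 K = 1240 + 2060 = 3300 torr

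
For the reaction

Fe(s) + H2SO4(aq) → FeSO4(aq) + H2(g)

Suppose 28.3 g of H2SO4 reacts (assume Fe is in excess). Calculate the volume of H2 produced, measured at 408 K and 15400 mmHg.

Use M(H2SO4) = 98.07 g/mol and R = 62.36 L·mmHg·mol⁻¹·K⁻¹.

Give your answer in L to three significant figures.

n(H2SO4) = 28.30 / 98.07 = 0.2886 mol
n(H2) = (1/1) × 0.2886 = 0.2886 mol
V = nRT/P = 0.2886 × 62.36 × 408 / 15400 = 0.4768 L

0.477 L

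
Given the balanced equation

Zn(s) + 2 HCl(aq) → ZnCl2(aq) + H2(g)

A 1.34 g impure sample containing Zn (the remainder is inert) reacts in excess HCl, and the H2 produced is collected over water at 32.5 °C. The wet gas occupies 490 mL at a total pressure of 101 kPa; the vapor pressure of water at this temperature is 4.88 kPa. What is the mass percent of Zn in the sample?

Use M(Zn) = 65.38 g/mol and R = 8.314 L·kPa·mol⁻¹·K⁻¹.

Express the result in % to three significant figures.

90.4 %

P(H2) = 101 − 4.88 = 96.12 kPa
n(H2) = PV/RT = (96.12 × 0.4900) / (8.314 × 305.65) = 0.01853 mol
n(Zn) = (1/1) × 0.01853 = 0.01853 mol
m(Zn) = 0.01853 × 65.38 = 1.211 g
%Zn = 1.211 / 1.34 × 100 = 90.37%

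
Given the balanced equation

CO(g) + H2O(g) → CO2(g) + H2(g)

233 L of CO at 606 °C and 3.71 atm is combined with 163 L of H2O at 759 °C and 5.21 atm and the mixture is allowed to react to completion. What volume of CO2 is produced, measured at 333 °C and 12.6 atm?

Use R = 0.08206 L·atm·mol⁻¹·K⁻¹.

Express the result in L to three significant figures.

n(CO) = PV/RT = (3.71 × 233) / (0.08206 × 879.15) = 11.98 mol
n(H2O) = PV/RT = (5.21 × 163) / (0.08206 × 1032.15) = 10.03 mol
For 11.98 mol CO, stoichiometry requires (1/1) × 11.98 = 11.98 mol H2O; 10.03 mol is available, so H2O is limiting.
n(CO2) = (1/1) × 10.03 = 10.03 mol
V(CO2) = nRT/P = 10.03 × 0.08206 × 606.15 / 12.6 = 39.60 L

39.6 L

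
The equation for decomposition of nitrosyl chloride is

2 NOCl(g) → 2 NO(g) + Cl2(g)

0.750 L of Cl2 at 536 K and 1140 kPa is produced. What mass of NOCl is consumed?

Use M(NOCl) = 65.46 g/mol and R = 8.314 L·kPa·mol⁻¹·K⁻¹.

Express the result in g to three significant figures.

25.1 g

n(Cl2) = PV/RT = (1140 × 0.750) / (8.314 × 536) = 0.1919 mol
n(NOCl) = (2/1) × 0.1919 = 0.3838 mol
m(NOCl) = 0.3838 × 65.46 = 25.12 g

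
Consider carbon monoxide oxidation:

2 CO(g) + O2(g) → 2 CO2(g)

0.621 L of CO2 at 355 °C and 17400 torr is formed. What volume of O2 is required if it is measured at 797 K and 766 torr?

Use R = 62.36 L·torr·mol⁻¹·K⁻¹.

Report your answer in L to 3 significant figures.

n(CO2) = PV/RT = (17400 × 0.621) / (62.36 × 628.15) = 0.2758 mol
n(O2) = (1/2) × 0.2758 = 0.1379 mol
V = nRT/P = 0.1379 × 62.36 × 797 / 766 = 8.947 L

8.95 L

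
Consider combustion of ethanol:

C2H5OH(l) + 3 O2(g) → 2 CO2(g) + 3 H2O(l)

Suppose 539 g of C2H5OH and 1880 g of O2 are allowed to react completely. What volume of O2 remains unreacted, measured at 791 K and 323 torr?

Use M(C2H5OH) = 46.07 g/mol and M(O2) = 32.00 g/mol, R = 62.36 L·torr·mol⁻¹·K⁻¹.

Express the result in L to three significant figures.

n(C2H5OH) = 539 / 46.07 = 11.70 mol
n(O2) = 1880 / 32.00 = 58.75 mol
For 11.70 mol C2H5OH, stoichiometry requires (3/1) × 11.70 = 35.10 mol O2; 58.75 mol is available, so C2H5OH is limiting.
n(O2) consumed = (3/1) × 11.70 = 35.10 mol; remaining = 58.75 − 35.10 = 23.65 mol
V(O2) = nRT/P = 23.65 × 62.36 × 791 / 323 = 3612 L

3610 L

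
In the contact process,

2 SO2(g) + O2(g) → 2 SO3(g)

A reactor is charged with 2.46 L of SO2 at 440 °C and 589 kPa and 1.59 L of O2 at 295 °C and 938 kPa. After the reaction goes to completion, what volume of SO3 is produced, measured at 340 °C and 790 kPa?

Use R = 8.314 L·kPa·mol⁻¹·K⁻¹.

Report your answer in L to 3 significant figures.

n(SO2) = PV/RT = (589 × 2.46) / (8.314 × 713.15) = 0.2444 mol
n(O2) = PV/RT = (938 × 1.59) / (8.314 × 568.15) = 0.3157 mol
For 0.2444 mol SO2, stoichiometry requires (1/2) × 0.2444 = 0.1222 mol O2; 0.3157 mol is available, so SO2 is limiting.
n(SO3) = (2/2) × 0.2444 = 0.2444 mol
V(SO3) = nRT/P = 0.2444 × 8.314 × 613.15 / 790 = 1.577 L

1.58 L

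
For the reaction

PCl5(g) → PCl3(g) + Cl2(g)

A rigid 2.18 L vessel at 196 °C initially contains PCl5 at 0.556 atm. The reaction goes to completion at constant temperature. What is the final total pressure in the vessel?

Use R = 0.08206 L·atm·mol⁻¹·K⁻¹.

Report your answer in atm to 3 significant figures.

1.11 atm

Rigid vessel, constant T ⇒ P scales with total gas moles (1 → 2).
P_final = (2/1) × 0.556 = 1.112 atm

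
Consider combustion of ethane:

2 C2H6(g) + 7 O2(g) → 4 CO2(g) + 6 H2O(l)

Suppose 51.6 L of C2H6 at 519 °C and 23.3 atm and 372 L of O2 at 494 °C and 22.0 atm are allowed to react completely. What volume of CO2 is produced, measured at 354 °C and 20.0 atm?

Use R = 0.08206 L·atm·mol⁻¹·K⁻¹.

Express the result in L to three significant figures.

n(C2H6) = PV/RT = (23.3 × 51.6) / (0.08206 × 792.15) = 18.50 mol
n(O2) = PV/RT = (22.0 × 372) / (0.08206 × 767.15) = 130.0 mol
For 18.50 mol C2H6, stoichiometry requires (7/2) × 18.50 = 64.75 mol O2; 130.0 mol is available, so C2H6 is limiting.
n(CO2) = (4/2) × 18.50 = 37.00 mol
V(CO2) = nRT/P = 37.00 × 0.08206 × 627.15 / 20.0 = 95.21 L

95.2 L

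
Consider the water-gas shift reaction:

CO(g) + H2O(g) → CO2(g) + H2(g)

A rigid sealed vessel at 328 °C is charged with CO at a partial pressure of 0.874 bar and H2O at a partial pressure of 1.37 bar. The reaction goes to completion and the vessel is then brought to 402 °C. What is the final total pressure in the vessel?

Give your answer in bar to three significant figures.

2.52 bar

At constant V, partial pressures at 328 °C are proportional to moles, so apply stoichiometry directly to pressures.
P(H2O) required for 0.874 bar of CO = (1/1) × 0.874 = 0.8740 bar; available 1.37 bar, so CO is limiting.
P(H2O) remaining = 1.37 − (1/1) × 0.874 = 0.4960 bar
P(gaseous products) = (1+1)/1 × 0.874 = 1.748 bar
P_total at 328 °C = 0.4960 + 1.748 = 2.244 bar
Scaling to 402 °C: P = 2.244 × 675.15/601.15 = 2.520 bar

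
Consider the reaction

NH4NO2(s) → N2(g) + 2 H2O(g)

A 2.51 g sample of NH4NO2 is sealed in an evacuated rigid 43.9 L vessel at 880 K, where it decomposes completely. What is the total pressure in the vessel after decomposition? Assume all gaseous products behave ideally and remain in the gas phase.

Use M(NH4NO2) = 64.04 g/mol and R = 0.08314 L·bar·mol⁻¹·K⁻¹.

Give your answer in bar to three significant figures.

n(NH4NO2) = 2.51 / 64.04 = 0.03919 mol
n(gas produced) = (3/1) × 0.03919 = 0.1176 mol
P = nRT/V = 0.1176 × 0.08314 × 880 / 43.9 = 0.1960 bar

0.196 bar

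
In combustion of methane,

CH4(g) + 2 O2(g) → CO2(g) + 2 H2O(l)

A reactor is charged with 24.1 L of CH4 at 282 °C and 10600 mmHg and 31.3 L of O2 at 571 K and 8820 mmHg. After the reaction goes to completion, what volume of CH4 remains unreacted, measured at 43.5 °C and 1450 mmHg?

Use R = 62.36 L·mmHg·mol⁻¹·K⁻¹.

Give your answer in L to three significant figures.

47.7 L

n(CH4) = PV/RT = (10600 × 24.1) / (62.36 × 555.15) = 7.379 mol
n(O2) = PV/RT = (8820 × 31.3) / (62.36 × 571) = 7.753 mol
For 7.379 mol CH4, stoichiometry requires (2/1) × 7.379 = 14.76 mol O2; 7.753 mol is available, so O2 is limiting.
n(CH4) consumed = (1/2) × 7.753 = 3.877 mol; remaining = 7.379 − 3.877 = 3.502 mol
V(CH4) = nRT/P = 3.502 × 62.36 × 316.65 / 1450 = 47.69 L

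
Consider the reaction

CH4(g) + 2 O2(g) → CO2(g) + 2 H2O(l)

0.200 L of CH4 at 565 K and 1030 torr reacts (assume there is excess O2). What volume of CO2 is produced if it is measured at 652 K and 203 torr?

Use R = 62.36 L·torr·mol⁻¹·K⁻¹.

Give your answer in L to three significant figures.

1.17 L

n(CH4) = PV/RT = (1030 × 0.200) / (62.36 × 565) = 0.005847 mol
n(CO2) = (1/1) × 0.005847 = 0.005847 mol
V = nRT/P = 0.005847 × 62.36 × 652 / 203 = 1.171 L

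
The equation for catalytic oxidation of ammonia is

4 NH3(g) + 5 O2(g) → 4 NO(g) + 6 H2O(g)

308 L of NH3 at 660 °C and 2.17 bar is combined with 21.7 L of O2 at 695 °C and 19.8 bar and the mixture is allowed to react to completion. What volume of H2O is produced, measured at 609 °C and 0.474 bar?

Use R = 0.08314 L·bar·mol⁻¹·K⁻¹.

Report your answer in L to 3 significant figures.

n(NH3) = PV/RT = (2.17 × 308) / (0.08314 × 933.15) = 8.615 mol
n(O2) = PV/RT = (19.8 × 21.7) / (0.08314 × 968.15) = 5.338 mol
For 8.615 mol NH3, stoichiometry requires (5/4) × 8.615 = 10.77 mol O2; 5.338 mol is available, so O2 is limiting.
n(H2O) = (6/5) × 5.338 = 6.406 mol
V(H2O) = nRT/P = 6.406 × 0.08314 × 882.15 / 0.474 = 991.2 L

991 L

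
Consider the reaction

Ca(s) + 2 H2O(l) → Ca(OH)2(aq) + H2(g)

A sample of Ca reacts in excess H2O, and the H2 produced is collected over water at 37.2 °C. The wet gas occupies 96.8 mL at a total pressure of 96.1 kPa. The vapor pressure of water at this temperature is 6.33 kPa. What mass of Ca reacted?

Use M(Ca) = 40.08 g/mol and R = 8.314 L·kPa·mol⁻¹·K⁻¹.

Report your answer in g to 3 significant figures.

0.135 g

P(H2) = 96.1 − 6.33 = 89.77 kPa
n(H2) = PV/RT = (89.77 × 0.09680) / (8.314 × 310.35) = 0.003368 mol
n(Ca) = (1/1) × 0.003368 = 0.003368 mol
m(Ca) = 0.003368 × 40.08 = 0.1350 g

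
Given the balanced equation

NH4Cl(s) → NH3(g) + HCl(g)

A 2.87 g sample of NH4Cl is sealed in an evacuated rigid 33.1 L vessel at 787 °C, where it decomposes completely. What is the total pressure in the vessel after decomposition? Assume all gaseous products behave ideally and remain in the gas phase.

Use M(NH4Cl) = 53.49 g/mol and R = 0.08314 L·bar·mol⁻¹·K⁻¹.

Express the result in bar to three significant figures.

0.286 bar

n(NH4Cl) = 2.87 / 53.49 = 0.05365 mol
n(gas produced) = (2/1) × 0.05365 = 0.1073 mol
P = nRT/V = 0.1073 × 0.08314 × 1060.15 / 33.1 = 0.2857 bar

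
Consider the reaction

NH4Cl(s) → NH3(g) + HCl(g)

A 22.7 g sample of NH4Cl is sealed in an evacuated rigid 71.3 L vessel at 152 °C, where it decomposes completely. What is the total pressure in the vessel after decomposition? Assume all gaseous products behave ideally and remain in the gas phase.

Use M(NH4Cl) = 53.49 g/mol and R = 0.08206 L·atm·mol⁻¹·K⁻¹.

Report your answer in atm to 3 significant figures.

n(NH4Cl) = 22.7 / 53.49 = 0.4244 mol
n(gas produced) = (2/1) × 0.4244 = 0.8488 mol
P = nRT/V = 0.8488 × 0.08206 × 425.15 / 71.3 = 0.4153 atm

0.415 atm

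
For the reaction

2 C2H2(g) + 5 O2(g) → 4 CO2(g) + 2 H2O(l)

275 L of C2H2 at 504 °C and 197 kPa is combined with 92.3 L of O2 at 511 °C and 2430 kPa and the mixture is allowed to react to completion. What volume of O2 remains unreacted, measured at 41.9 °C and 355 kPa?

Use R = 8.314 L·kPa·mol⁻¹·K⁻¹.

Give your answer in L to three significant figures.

n(C2H2) = PV/RT = (197 × 275) / (8.314 × 777.15) = 8.385 mol
n(O2) = PV/RT = (2430 × 92.3) / (8.314 × 784.15) = 34.40 mol
For 8.385 mol C2H2, stoichiometry requires (5/2) × 8.385 = 20.96 mol O2; 34.40 mol is available, so C2H2 is limiting.
n(O2) consumed = (5/2) × 8.385 = 20.96 mol; remaining = 34.40 − 20.96 = 13.44 mol
V(O2) = nRT/P = 13.44 × 8.314 × 315.05 / 355 = 99.17 L

99.2 L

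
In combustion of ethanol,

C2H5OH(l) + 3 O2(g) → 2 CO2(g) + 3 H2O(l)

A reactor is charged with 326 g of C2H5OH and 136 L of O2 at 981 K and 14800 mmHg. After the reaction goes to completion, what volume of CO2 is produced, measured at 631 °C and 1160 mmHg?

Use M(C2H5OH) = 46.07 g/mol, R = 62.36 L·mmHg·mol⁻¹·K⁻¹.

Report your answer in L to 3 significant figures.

688 L

n(C2H5OH) = 326 / 46.07 = 7.076 mol
n(O2) = PV/RT = (14800 × 136) / (62.36 × 981) = 32.90 mol
For 7.076 mol C2H5OH, stoichiometry requires (3/1) × 7.076 = 21.23 mol O2; 32.90 mol is available, so C2H5OH is limiting.
n(CO2) = (2/1) × 7.076 = 14.15 mol
V(CO2) = nRT/P = 14.15 × 62.36 × 904.15 / 1160 = 687.8 L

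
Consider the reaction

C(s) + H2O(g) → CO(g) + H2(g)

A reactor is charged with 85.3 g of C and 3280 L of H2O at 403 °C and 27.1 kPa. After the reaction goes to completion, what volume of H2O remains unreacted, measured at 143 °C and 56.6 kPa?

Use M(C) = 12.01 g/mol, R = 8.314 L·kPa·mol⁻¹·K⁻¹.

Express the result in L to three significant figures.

n(C) = 85.3 / 12.01 = 7.102 mol
n(H2O) = PV/RT = (27.1 × 3280) / (8.314 × 676.15) = 15.81 mol
For 7.102 mol C, stoichiometry requires (1/1) × 7.102 = 7.102 mol H2O; 15.81 mol is available, so C is limiting.
n(H2O) consumed = (1/1) × 7.102 = 7.102 mol; remaining = 15.81 − 7.102 = 8.708 mol
V(H2O) = nRT/P = 8.708 × 8.314 × 416.15 / 56.6 = 532.3 L

532 L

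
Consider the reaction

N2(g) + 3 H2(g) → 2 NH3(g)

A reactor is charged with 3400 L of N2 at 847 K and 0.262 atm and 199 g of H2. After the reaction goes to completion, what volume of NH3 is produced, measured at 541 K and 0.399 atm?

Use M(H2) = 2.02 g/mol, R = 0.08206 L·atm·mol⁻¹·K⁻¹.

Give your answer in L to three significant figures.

n(N2) = PV/RT = (0.262 × 3400) / (0.08206 × 847) = 12.82 mol
n(H2) = 199 / 2.02 = 98.51 mol
For 12.82 mol N2, stoichiometry requires (3/1) × 12.82 = 38.46 mol H2; 98.51 mol is available, so N2 is limiting.
n(NH3) = (2/1) × 12.82 = 25.64 mol
V(NH3) = nRT/P = 25.64 × 0.08206 × 541 / 0.399 = 2853 L

2850 L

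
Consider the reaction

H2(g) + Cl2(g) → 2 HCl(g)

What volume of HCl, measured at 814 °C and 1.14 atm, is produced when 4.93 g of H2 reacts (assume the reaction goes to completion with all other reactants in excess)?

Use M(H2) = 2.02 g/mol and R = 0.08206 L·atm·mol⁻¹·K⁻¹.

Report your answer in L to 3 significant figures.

n(H2) = 4.930 / 2.02 = 2.441 mol
n(HCl) = (2/1) × 2.441 = 4.882 mol
V = nRT/P = 4.882 × 0.08206 × 1087.15 / 1.14 = 382.0 L

382 L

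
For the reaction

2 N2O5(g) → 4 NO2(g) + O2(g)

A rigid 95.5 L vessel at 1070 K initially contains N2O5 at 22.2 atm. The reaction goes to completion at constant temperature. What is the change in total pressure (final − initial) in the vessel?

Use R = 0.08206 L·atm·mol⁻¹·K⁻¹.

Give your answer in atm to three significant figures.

33.3 atm

Since T and V are fixed, P_final/P_initial = n_final/n_initial = 5/2.
P_final = (5/2) × 22.2 = 55.50 atm; ΔP = 55.50 − 22.2 = 33.30 atm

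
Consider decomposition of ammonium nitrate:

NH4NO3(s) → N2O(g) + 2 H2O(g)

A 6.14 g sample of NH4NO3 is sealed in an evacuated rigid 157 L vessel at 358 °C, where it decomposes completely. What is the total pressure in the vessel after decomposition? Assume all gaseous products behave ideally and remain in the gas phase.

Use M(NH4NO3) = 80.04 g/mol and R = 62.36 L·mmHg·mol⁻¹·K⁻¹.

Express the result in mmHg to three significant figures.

57.7 mmHg

n(NH4NO3) = 6.14 / 80.04 = 0.07671 mol
n(gas produced) = (3/1) × 0.07671 = 0.2301 mol
P = nRT/V = 0.2301 × 62.36 × 631.15 / 157 = 57.68 mmHg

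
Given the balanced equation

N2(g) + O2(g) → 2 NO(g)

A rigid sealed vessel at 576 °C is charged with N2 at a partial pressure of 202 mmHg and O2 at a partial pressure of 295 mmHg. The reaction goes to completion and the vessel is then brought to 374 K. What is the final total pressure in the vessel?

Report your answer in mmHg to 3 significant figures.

219 mmHg

At constant V, partial pressures at 576 °C are proportional to moles, so apply stoichiometry directly to pressures.
P(O2) required for 202 mmHg of N2 = (1/1) × 202 = 202.0 mmHg; available 295 mmHg, so N2 is limiting.
P(O2) remaining = 295 − (1/1) × 202 = 93.00 mmHg
P(gaseous products) = (2)/1 × 202 = 404.0 mmHg
P_total at 576 °C = 93.00 + 404.0 = 497.0 mmHg
Scaling to 374 K: P = 497.0 × 374/849.15 = 218.9 mmHg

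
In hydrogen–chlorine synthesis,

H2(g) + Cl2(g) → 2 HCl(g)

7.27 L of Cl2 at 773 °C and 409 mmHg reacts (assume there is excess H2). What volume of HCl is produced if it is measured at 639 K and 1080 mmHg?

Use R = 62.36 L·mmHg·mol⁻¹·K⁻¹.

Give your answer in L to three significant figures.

3.36 L

n(Cl2) = PV/RT = (409 × 7.27) / (62.36 × 1046.15) = 0.04558 mol
n(HCl) = (2/1) × 0.04558 = 0.09116 mol
V = nRT/P = 0.09116 × 62.36 × 639 / 1080 = 3.363 L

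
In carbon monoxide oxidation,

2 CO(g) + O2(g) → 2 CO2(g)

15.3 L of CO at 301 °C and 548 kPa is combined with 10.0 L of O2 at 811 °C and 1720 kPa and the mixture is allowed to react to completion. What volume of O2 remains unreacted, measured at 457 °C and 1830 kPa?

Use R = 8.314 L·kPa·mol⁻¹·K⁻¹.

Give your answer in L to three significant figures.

n(CO) = PV/RT = (548 × 15.3) / (8.314 × 574.15) = 1.756 mol
n(O2) = PV/RT = (1720 × 10.0) / (8.314 × 1084.15) = 1.908 mol
For 1.756 mol CO, stoichiometry requires (1/2) × 1.756 = 0.8780 mol O2; 1.908 mol is available, so CO is limiting.
n(O2) consumed = (1/2) × 1.756 = 0.8780 mol; remaining = 1.908 − 0.8780 = 1.030 mol
V(O2) = nRT/P = 1.030 × 8.314 × 730.15 / 1830 = 3.417 L

3.42 L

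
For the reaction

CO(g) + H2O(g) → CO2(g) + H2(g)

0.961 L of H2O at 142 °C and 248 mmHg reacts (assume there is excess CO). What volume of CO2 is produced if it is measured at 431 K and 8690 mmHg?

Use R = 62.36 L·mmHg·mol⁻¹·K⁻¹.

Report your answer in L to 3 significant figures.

0.0285 L

n(H2O) = PV/RT = (248 × 0.961) / (62.36 × 415.15) = 0.009206 mol
n(CO2) = (1/1) × 0.009206 = 0.009206 mol
V = nRT/P = 0.009206 × 62.36 × 431 / 8690 = 0.02847 L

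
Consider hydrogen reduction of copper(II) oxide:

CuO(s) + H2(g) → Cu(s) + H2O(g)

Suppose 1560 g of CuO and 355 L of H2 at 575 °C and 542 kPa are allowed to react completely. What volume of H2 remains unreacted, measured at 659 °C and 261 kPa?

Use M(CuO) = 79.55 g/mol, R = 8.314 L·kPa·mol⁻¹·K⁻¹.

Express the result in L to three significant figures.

228 L

n(CuO) = 1560 / 79.55 = 19.61 mol
n(H2) = PV/RT = (542 × 355) / (8.314 × 848.15) = 27.29 mol
For 19.61 mol CuO, stoichiometry requires (1/1) × 19.61 = 19.61 mol H2; 27.29 mol is available, so CuO is limiting.
n(H2) consumed = (1/1) × 19.61 = 19.61 mol; remaining = 27.29 − 19.61 = 7.680 mol
V(H2) = nRT/P = 7.680 × 8.314 × 932.15 / 261 = 228.0 L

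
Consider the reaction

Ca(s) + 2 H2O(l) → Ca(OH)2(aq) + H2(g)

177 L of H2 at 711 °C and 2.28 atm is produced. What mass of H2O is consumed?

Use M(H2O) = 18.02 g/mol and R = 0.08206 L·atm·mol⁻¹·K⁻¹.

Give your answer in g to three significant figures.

180 g

n(H2) = PV/RT = (2.28 × 177) / (0.08206 × 984.15) = 4.997 mol
n(H2O) = (2/1) × 4.997 = 9.994 mol
m(H2O) = 9.994 × 18.02 = 180.1 g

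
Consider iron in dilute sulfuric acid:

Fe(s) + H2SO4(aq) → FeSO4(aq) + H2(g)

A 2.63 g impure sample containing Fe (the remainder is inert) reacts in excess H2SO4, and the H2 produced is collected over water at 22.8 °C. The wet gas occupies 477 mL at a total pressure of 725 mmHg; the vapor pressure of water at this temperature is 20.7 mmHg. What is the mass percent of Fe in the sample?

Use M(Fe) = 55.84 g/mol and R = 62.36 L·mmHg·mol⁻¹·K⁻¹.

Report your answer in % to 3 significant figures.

38.6 %

P(H2) = 725 − 20.7 = 704.3 mmHg
n(H2) = PV/RT = (704.3 × 0.4770) / (62.36 × 295.95) = 0.01820 mol
n(Fe) = (1/1) × 0.01820 = 0.01820 mol
m(Fe) = 0.01820 × 55.84 = 1.016 g
%Fe = 1.016 / 2.63 × 100 = 38.63%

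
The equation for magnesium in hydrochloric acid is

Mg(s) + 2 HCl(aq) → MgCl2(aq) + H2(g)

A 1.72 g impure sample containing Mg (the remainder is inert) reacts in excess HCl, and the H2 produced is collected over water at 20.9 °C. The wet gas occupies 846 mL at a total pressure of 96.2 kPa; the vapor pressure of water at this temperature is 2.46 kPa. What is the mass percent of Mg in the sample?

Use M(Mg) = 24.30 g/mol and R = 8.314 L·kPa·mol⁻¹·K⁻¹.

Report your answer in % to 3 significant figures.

P(H2) = 96.2 − 2.46 = 93.74 kPa
n(H2) = PV/RT = (93.74 × 0.8460) / (8.314 × 294.05) = 0.03244 mol
n(Mg) = (1/1) × 0.03244 = 0.03244 mol
m(Mg) = 0.03244 × 24.30 = 0.7883 g
%Mg = 0.7883 / 1.72 × 100 = 45.83%

45.8 %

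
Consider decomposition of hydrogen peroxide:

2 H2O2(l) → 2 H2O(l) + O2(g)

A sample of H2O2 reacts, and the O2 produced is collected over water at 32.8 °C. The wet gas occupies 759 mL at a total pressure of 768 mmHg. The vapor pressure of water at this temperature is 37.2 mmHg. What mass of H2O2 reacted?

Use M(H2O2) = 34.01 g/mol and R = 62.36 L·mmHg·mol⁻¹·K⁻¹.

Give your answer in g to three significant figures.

P(O2) = 768 − 37.2 = 730.8 mmHg
n(O2) = PV/RT = (730.8 × 0.7590) / (62.36 × 305.95) = 0.02907 mol
n(H2O2) = (2/1) × 0.02907 = 0.05814 mol
m(H2O2) = 0.05814 × 34.01 = 1.977 g

1.98 g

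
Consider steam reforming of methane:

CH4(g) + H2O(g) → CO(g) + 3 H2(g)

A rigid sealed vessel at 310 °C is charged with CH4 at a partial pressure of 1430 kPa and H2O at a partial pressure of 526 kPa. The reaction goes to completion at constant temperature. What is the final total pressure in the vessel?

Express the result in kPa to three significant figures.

3010 kPa

With V and T fixed, P_i ∝ n_i, so the mole ratios apply directly to partial pressures at 310 °C.
P(H2O) required for 1430 kPa of CH4 = (1/1) × 1430 = 1430 kPa; available 526 kPa, so H2O is limiting.
P(CH4) remaining = 1430 − (1/1) × 526 = 904.0 kPa
P(gaseous products) = (1+3)/1 × 526 = 2104 kPa
P_total at 310 °C = 904.0 + 2104 = 3008 kPa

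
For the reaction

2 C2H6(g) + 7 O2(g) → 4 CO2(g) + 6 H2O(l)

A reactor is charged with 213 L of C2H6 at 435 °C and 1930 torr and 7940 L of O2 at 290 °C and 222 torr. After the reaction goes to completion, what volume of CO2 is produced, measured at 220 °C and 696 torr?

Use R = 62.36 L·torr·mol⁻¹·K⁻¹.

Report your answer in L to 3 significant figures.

823 L

n(C2H6) = PV/RT = (1930 × 213) / (62.36 × 708.15) = 9.309 mol
n(O2) = PV/RT = (222 × 7940) / (62.36 × 563.15) = 50.19 mol
For 9.309 mol C2H6, stoichiometry requires (7/2) × 9.309 = 32.58 mol O2; 50.19 mol is available, so C2H6 is limiting.
n(CO2) = (4/2) × 9.309 = 18.62 mol
V(CO2) = nRT/P = 18.62 × 62.36 × 493.15 / 696 = 822.7 L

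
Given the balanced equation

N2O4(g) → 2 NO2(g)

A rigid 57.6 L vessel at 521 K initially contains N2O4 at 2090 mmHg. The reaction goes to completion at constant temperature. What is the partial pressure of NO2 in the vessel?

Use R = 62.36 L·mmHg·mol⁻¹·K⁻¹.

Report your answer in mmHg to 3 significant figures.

n(N2O4)₀ = PV/RT = (2090 × 57.6) / (62.36 × 521) = 3.705 mol
n(NO2) = (2/1) × 3.705 = 7.410 mol
P(NO2) = nRT/V = 7.410 × 62.36 × 521 / 57.6 = 4180 mmHg

4180 mmHg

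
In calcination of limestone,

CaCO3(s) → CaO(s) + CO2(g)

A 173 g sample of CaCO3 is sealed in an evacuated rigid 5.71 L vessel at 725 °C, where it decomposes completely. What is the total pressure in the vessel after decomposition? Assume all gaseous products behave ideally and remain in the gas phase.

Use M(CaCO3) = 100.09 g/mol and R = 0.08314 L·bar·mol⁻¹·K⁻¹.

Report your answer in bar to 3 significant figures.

n(CaCO3) = 173 / 100.09 = 1.728 mol
n(gas produced) = (1/1) × 1.728 = 1.728 mol
P = nRT/V = 1.728 × 0.08314 × 998.15 / 5.71 = 25.11 bar

25.1 bar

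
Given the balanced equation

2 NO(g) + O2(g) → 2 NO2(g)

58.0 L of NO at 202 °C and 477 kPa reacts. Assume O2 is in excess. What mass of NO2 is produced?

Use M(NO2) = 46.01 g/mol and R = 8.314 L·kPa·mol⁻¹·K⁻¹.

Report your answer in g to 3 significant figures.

n(NO) = PV/RT = (477 × 58.0) / (8.314 × 475.15) = 7.003 mol
n(NO2) = (2/2) × 7.003 = 7.003 mol
m(NO2) = 7.003 × 46.01 = 322.2 g

322 g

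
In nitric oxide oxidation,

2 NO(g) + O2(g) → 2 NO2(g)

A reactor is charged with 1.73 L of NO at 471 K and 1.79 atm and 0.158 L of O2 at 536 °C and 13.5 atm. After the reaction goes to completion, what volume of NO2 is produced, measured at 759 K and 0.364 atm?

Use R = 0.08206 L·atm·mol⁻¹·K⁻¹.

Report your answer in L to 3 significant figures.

n(NO) = PV/RT = (1.79 × 1.73) / (0.08206 × 471) = 0.08012 mol
n(O2) = PV/RT = (13.5 × 0.158) / (0.08206 × 809.15) = 0.03212 mol
For 0.08012 mol NO, stoichiometry requires (1/2) × 0.08012 = 0.04006 mol O2; 0.03212 mol is available, so O2 is limiting.
n(NO2) = (2/1) × 0.03212 = 0.06424 mol
V(NO2) = nRT/P = 0.06424 × 0.08206 × 759 / 0.364 = 10.99 L

11.0 L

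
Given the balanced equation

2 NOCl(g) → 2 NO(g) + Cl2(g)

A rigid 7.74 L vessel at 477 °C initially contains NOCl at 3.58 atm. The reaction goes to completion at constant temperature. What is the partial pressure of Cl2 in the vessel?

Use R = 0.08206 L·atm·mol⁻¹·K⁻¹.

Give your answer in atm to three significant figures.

n(NOCl)₀ = PV/RT = (3.58 × 7.74) / (0.08206 × 750.15) = 0.4501 mol
n(Cl2) = (1/2) × 0.4501 = 0.2251 mol
P(Cl2) = nRT/V = 0.2251 × 0.08206 × 750.15 / 7.74 = 1.790 atm

1.79 atm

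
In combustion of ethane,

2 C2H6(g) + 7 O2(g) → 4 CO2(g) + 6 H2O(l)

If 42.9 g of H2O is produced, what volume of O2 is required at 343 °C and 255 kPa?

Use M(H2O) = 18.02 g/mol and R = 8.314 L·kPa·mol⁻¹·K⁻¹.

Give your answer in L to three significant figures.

n(H2O) = 42.90 / 18.02 = 2.381 mol
n(O2) = (7/6) × 2.381 = 2.778 mol
V = nRT/P = 2.778 × 8.314 × 616.15 / 255 = 55.81 L

55.8 L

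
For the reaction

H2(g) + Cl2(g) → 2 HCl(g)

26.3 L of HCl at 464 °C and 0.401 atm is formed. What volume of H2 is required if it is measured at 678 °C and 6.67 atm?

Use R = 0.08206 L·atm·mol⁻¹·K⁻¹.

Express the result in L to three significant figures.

1.02 L

n(HCl) = PV/RT = (0.401 × 26.3) / (0.08206 × 737.15) = 0.1743 mol
n(H2) = (1/2) × 0.1743 = 0.08715 mol
V = nRT/P = 0.08715 × 0.08206 × 951.15 / 6.67 = 1.020 L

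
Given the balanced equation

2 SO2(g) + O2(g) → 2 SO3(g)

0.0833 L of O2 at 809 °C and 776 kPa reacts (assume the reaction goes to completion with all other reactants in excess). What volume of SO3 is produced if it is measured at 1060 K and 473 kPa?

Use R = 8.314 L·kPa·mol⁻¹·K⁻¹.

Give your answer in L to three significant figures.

0.268 L

n(O2) = PV/RT = (776 × 0.0833) / (8.314 × 1082.15) = 0.007185 mol
n(SO3) = (2/1) × 0.007185 = 0.01437 mol
V = nRT/P = 0.01437 × 8.314 × 1060 / 473 = 0.2677 L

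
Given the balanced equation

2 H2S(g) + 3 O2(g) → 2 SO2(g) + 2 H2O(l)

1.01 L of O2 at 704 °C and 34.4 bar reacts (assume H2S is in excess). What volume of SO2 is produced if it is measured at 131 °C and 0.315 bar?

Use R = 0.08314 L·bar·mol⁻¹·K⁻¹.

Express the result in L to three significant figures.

n(O2) = PV/RT = (34.4 × 1.01) / (0.08314 × 977.15) = 0.4277 mol
n(SO2) = (2/3) × 0.4277 = 0.2851 mol
V = nRT/P = 0.2851 × 0.08314 × 404.15 / 0.315 = 30.41 L

30.4 L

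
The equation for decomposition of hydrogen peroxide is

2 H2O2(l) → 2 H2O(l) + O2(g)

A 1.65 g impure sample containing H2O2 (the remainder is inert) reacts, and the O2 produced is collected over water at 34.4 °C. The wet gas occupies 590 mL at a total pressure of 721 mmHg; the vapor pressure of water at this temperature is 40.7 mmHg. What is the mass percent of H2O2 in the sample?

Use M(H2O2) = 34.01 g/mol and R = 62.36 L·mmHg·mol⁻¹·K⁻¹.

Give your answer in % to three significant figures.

86.3 %

P(O2) = 721 − 40.7 = 680.3 mmHg
n(O2) = PV/RT = (680.3 × 0.5900) / (62.36 × 307.55) = 0.02093 mol
n(H2O2) = (2/1) × 0.02093 = 0.04186 mol
m(H2O2) = 0.04186 × 34.01 = 1.424 g
%H2O2 = 1.424 / 1.65 × 100 = 86.30%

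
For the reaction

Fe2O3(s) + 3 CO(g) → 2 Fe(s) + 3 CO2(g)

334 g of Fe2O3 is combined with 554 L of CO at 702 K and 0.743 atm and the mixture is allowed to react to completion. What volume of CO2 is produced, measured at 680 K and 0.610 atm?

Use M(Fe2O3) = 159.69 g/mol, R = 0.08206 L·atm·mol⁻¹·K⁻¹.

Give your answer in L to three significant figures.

574 L

n(Fe2O3) = 334 / 159.69 = 2.092 mol
n(CO) = PV/RT = (0.743 × 554) / (0.08206 × 702) = 7.145 mol
For 2.092 mol Fe2O3, stoichiometry requires (3/1) × 2.092 = 6.276 mol CO; 7.145 mol is available, so Fe2O3 is limiting.
n(CO2) = (3/1) × 2.092 = 6.276 mol
V(CO2) = nRT/P = 6.276 × 0.08206 × 680 / 0.610 = 574.1 L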